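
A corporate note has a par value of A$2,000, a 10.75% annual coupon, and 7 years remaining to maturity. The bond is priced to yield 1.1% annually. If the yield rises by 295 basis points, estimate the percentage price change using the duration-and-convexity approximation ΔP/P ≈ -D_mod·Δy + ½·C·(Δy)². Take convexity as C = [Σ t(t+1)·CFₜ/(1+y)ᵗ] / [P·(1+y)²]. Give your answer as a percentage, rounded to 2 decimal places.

-14.76%

With y = 0.011:
  t   CF        PV=CF/(1+0.011)^t    t·PV        t(t+1)·PV
  1       215.00       212.6607       212.6607         425.3215
  2       215.00       210.3469       420.6938       1,262.0815
  3       215.00       208.0583       624.1748       2,496.6993
  4       215.00       205.7945       823.1781       4,115.8907
  5       215.00       203.5554     1,017.7771       6,106.6628
  6       215.00       201.3407     1,208.0441       8,456.3085
  7     2,215.00     2,051.7084    14,361.9590     114,895.6717
  Σ                  3,293.4650    18,668.4877     137,758.6359
P = 3,293.4650; D_Mac = 5.66834 yrs; D_mod = 5.60667 yrs; C = 40.92262.
Duration effect: -5.60667 × (+0.0295) = -0.165397
Convexity effect: 0.5 × 40.92262 × (0.0295)² = +0.0178065
ΔP/P ≈ -0.165397 + 0.0178065 = -0.147590 = -14.7590%.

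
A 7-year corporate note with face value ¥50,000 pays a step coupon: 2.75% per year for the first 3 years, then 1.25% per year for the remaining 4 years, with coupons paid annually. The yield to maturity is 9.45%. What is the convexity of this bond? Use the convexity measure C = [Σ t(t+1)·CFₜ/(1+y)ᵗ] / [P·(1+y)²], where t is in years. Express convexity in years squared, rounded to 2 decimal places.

With y = 0.0945:
  t   CF        PV=CF/(1+0.0945)^t    t·PV        t(t+1)·PV
  1     1,375.00     1,256.2814     1,256.2814       2,512.5628
  2     1,375.00     1,147.8131     2,295.6261       6,886.8784
  3     1,375.00     1,048.7100     3,146.1299      12,584.5197
  4       625.00       435.5289     1,742.1155       8,710.5775
  5       625.00       397.9250     1,989.6248      11,937.7490
  6       625.00       363.5678     2,181.4068      15,269.8479
  7    50,625.00    26,906.3430   188,344.4013   1,506,755.2102
  Σ                 31,556.1691   200,955.5859   1,564,657.3457
P = 31,556.1691.
Convexity = Σ t(t+1)·PV / [P·(1+y)²] = 1,564,657.3457 / (31,556.1691 × 1.197930) = 41.39076.

41.39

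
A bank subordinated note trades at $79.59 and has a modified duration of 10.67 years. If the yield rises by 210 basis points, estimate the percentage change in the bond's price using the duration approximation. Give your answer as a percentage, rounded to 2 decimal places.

-22.41%

Duration approximation: ΔP/P ≈ -D_mod · Δy = -10.67 × (+0.021) = -0.224070.
As a percentage: -22.4070%.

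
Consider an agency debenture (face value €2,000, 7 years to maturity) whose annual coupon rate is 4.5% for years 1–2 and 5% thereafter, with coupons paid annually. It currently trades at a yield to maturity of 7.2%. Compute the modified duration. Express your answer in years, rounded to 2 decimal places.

Periodic yield y = 0.072. First find Macaulay duration:
  t   CF        PV=CF/(1+0.072)^t    t·PV
  1        90.00        83.9552        83.9552
  2        90.00        78.3164       156.6329
  3       100.00        81.1738       243.5213
  4       100.00        75.7218       302.8872
  5       100.00        70.6360       353.1800
  6       100.00        65.8918       395.3507
  7     2,100.00     1,290.7906     9,035.5343
  Σ                  1,746.4856    10,571.0615
P = 1,746.4856; Macaulay duration = 10,571.0615 / 1,746.4856 = 6.05276 years.
Modified duration = D_Mac / (1 + y) = 6.05276 / 1.072 = 5.64623 years.

5.65 years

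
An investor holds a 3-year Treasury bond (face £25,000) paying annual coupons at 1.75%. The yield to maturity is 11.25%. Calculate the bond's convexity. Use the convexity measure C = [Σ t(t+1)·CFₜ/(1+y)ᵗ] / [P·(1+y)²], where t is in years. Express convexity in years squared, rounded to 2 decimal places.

9.44

With y = 0.1125:
  t   CF        PV=CF/(1+0.1125)^t    t·PV        t(t+1)·PV
  1       437.50       393.2584       393.2584         786.5169
  2       437.50       353.4907       706.9814       2,120.9443
  3    25,437.50    18,474.5712    55,423.7137     221,694.8547
  Σ                 19,221.3204    56,523.9535     224,602.3158
P = 19,221.3204.
Convexity = Σ t(t+1)·PV / [P·(1+y)²] = 224,602.3158 / (19,221.3204 × 1.237656) = 9.44128.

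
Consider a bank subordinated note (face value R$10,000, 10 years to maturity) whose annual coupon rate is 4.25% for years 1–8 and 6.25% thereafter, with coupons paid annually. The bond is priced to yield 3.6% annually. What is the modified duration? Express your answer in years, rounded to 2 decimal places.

8.14 years

Periodic yield y = 0.036. First find Macaulay duration:
  t   CF        PV=CF/(1+0.036)^t    t·PV
  1       425.00       410.2317       410.2317
  2       425.00       395.9765       791.9530
  3       425.00       382.2167     1,146.6501
  4       425.00       368.9350     1,475.7402
  5       425.00       356.1149     1,780.5745
  6       425.00       343.7403     2,062.4415
  7       425.00       331.7956     2,322.5693
  8       425.00       320.2660     2,562.1283
  9       625.00       454.6134     4,091.5205
  10   10,625.00     7,459.8722    74,598.7215
  Σ                 10,823.7623    91,242.5306
P = 10,823.7623; Macaulay duration = 91,242.5306 / 10,823.7623 = 8.42984 years.
Modified duration = D_Mac / (1 + y) = 8.42984 / 1.036 = 8.13691 years.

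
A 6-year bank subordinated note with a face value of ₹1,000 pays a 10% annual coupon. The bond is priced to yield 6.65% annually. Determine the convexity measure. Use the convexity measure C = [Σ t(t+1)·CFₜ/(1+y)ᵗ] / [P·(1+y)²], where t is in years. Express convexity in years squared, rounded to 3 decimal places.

With y = 0.0665:
  t   CF        PV=CF/(1+0.0665)^t    t·PV        t(t+1)·PV
  1       100.00        93.7647        93.7647         187.5293
  2       100.00        87.9181       175.8362         527.5086
  3       100.00        82.4361       247.3083         989.2332
  4       100.00        77.2959       309.1837       1,545.9184
  5       100.00        72.4762       362.3812       2,174.2874
  6     1,100.00       747.5281     4,485.1686      31,396.1805
  Σ                  1,161.4191     5,673.6427      36,820.6573
P = 1,161.4191.
Convexity = Σ t(t+1)·PV / [P·(1+y)²] = 36,820.6573 / (1,161.4191 × 1.137422) = 27.87282.

27.873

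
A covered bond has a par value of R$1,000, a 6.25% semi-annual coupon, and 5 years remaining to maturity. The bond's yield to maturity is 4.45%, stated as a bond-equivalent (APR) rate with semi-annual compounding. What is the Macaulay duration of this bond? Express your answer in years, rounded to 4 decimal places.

Periodic yield y = 0.02225. Discount each cash flow and weight by its period:
  t   CF        PV=CF/(1+0.02225)^t    t·PV
  1        31.25        30.5698        30.5698
  2        31.25        29.9044        59.8089
  3        31.25        29.2536        87.7607
  4        31.25        28.6168       114.4673
  5        31.25        27.9940       139.9698
  6        31.25        27.3847       164.3079
  7        31.25        26.7886       187.5203
  8        31.25        26.2055       209.6443
  9        31.25        25.6352       230.7164
  10    1,031.25       827.5472     8,275.4719
  Σ                  1,079.8998     9,500.2374
Price P = Σ PV = 1,079.8998.
Macaulay duration = Σ(t·PV) / P = 9,500.2374 / 1,079.8998 = 8.79733 half-year periods.
In years: 8.79733 / 2 = 4.39867 years.

4.3987 years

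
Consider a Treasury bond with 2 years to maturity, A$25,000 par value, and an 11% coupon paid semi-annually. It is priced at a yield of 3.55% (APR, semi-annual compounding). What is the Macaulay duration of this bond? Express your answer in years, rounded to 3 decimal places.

Periodic yield y = 0.01775. Discount each cash flow and weight by its period:
  t   CF        PV=CF/(1+0.01775)^t    t·PV
  1     1,375.00     1,351.0194     1,351.0194
  2     1,375.00     1,327.4570     2,654.9141
  3     1,375.00     1,304.3056     3,912.9169
  4    26,375.00    24,582.6119    98,330.4475
  Σ                 28,565.3939   106,249.2978
Price P = Σ PV = 28,565.3939.
Macaulay duration = Σ(t·PV) / P = 106,249.2978 / 28,565.3939 = 3.71951 half-year periods.
In years: 3.71951 / 2 = 1.85976 years.

1.860 years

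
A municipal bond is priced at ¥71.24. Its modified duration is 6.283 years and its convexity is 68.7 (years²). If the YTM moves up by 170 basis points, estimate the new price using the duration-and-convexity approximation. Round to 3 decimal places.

Duration effect: -D_mod·Δy = -6.283 × (+0.017) = -0.106811
Convexity effect: ½·C·(Δy)² = 0.5 × 68.7 × (0.017)² = +0.00992715
ΔP/P ≈ -0.106811 + 0.00992715 = -0.09688385
New price ≈ 71.24 × (1 - 0.09688385) = 64.337994526.

¥64.338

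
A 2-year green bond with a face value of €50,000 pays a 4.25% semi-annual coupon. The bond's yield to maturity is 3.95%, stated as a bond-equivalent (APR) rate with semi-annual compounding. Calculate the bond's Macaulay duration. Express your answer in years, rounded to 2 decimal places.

Periodic yield y = 0.01975. Discount each cash flow and weight by its period:
  t   CF        PV=CF/(1+0.01975)^t    t·PV
  1     1,062.50     1,041.9220     1,041.9220
  2     1,062.50     1,021.7426     2,043.4852
  3     1,062.50     1,001.9540     3,005.8621
  4    51,062.50    47,220.1343   188,880.5372
  Σ                 50,285.7530   194,971.8066
Price P = Σ PV = 50,285.7530.
Macaulay duration = Σ(t·PV) / P = 194,971.8066 / 50,285.7530 = 3.87728 half-year periods.
In years: 3.87728 / 2 = 1.93864 years.

1.94 years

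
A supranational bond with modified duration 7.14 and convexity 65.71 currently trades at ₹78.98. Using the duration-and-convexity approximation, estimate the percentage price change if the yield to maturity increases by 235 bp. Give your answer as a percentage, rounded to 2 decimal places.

-14.96%

Duration effect: -D_mod·Δy = -7.14 × (+0.0235) = -0.167790
Convexity effect: ½·C·(Δy)² = 0.5 × 65.71 × (0.0235)² = +0.01814417375
ΔP/P ≈ -0.167790 + 0.01814417375 = -0.14964582625
= -14.964582625%.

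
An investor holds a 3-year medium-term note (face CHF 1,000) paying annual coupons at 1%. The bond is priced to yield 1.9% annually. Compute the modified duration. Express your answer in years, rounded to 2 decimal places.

Periodic yield y = 0.019. First find Macaulay duration:
  t   CF        PV=CF/(1+0.019)^t    t·PV
  1        10.00         9.8135         9.8135
  2        10.00         9.6306        19.2611
  3     1,010.00       954.5503     2,863.6509
  Σ                    973.9944     2,892.7256
P = 973.9944; Macaulay duration = 2,892.7256 / 973.9944 = 2.96996 years.
Modified duration = D_Mac / (1 + y) = 2.96996 / 1.019 = 2.91458 years.

2.91 years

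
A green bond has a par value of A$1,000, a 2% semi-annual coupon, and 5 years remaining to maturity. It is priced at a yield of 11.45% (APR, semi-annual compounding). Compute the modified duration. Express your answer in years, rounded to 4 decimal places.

Periodic yield y = 0.05725. First find Macaulay duration:
  t   CF        PV=CF/(1+0.05725)^t    t·PV
  1        10.00         9.4585         9.4585
  2        10.00         8.9463        17.8926
  3        10.00         8.4619        25.3856
  4        10.00         8.0037        32.0147
  5        10.00         7.5703        37.8514
  6        10.00         7.1603        42.9621
  7        10.00         6.7726        47.4083
  8        10.00         6.4059        51.2470
  9        10.00         6.0590        54.5310
  10    1,010.00       578.8212     5,788.2121
  Σ                    647.6597     6,106.9632
P = 647.6597; Macaulay duration = 6,106.9632 / 647.6597 = 9.42928 half-year periods = 4.71464 years.
Modified duration = D_Mac / (1 + y) = 4.71464 / 1.05725 = 4.45934 years.

4.4593 years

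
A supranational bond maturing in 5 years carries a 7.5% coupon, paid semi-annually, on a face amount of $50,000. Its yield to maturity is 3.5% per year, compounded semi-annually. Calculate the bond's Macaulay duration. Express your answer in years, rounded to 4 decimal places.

Periodic yield y = 0.0175. Discount each cash flow and weight by its period:
  t   CF        PV=CF/(1+0.0175)^t    t·PV
  1     1,875.00     1,842.7518     1,842.7518
  2     1,875.00     1,811.0583     3,622.1166
  3     1,875.00     1,779.9099     5,339.7297
  4     1,875.00     1,749.2972     6,997.1888
  5     1,875.00     1,719.2110     8,596.0550
  6     1,875.00     1,689.6423    10,137.8536
  7     1,875.00     1,660.5821    11,624.0746
  8     1,875.00     1,632.0217    13,056.1736
  9     1,875.00     1,603.9525    14,435.5728
  10   51,875.00    43,612.7961   436,127.9607
  Σ                 59,101.2229   511,779.4772
Price P = Σ PV = 59,101.2229.
Macaulay duration = Σ(t·PV) / P = 511,779.4772 / 59,101.2229 = 8.65937 half-year periods.
In years: 8.65937 / 2 = 4.32969 years.

4.3297 years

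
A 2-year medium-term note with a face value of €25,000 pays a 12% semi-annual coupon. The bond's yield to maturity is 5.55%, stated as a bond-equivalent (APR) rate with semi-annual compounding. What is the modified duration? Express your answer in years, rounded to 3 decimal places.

1.797 years

Periodic yield y = 0.02775. First find Macaulay duration:
  t   CF        PV=CF/(1+0.02775)^t    t·PV
  1     1,500.00     1,459.4989     1,459.4989
  2     1,500.00     1,420.0914     2,840.1827
  3     1,500.00     1,381.7479     4,145.2436
  4    26,500.00    23,751.7674    95,007.0697
  Σ                 28,013.1056   103,451.9950
P = 28,013.1056; Macaulay duration = 103,451.9950 / 28,013.1056 = 3.69299 half-year periods = 1.84649 years.
Modified duration = D_Mac / (1 + y) = 1.84649 / 1.02775 = 1.79664 years.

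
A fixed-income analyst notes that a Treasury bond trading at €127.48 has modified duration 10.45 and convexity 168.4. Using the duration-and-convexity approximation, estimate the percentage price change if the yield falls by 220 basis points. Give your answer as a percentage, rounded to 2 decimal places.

+27.07%

Duration effect: -D_mod·Δy = -10.45 × (-0.022) = +0.229900
Convexity effect: ½·C·(Δy)² = 0.5 × 168.4 × (-0.022)² = +0.0407528
ΔP/P ≈ +0.229900 + 0.0407528 = +0.2706528
= +27.06528%.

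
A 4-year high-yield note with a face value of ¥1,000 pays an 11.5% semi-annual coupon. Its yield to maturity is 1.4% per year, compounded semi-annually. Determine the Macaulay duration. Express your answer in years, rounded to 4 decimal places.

Periodic yield y = 0.007. Discount each cash flow and weight by its period:
  t   CF        PV=CF/(1+0.007)^t    t·PV
  1        57.50        57.1003        57.1003
  2        57.50        56.7034       113.4067
  3        57.50        56.3092       168.9276
  4        57.50        55.9178       223.6711
  5        57.50        55.5291       277.6454
  6        57.50        55.1431       330.8585
  7        57.50        54.7598       383.3183
  8     1,057.50     1,000.1027     8,000.8218
  Σ                  1,391.5653     9,555.7499
Price P = Σ PV = 1,391.5653.
Macaulay duration = Σ(t·PV) / P = 9,555.7499 / 1,391.5653 = 6.86691 half-year periods.
In years: 6.86691 / 2 = 3.43345 years.

3.4335 years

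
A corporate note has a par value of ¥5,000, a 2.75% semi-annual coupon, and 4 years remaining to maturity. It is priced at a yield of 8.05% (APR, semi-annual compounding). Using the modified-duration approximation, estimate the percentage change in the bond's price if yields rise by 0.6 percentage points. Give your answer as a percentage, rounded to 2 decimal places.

-2.19%

Periodic yield y = 0.04025. Modified duration first:
  t   CF        PV=CF/(1+0.04025)^t    t·PV
  1        68.75        66.0899        66.0899
  2        68.75        63.5327       127.0654
  3        68.75        61.0744       183.2233
  4        68.75        58.7113       234.8453
  5        68.75        56.4396       282.1981
  6        68.75        54.2558       325.5349
  7        68.75        52.1565       365.0957
  8     5,068.75     3,696.5712    29,572.5696
  Σ                  4,108.8315    31,156.6222
P = 4,108.8315; D_Mac = 7.58284 half-year periods = 3.79142 yrs; D_mod = 3.79142/(1+0.04025) = 3.64472 yrs.
ΔP/P ≈ -D_mod · Δy = -3.64472 × (+0.006) = -0.021868 = -2.1868%.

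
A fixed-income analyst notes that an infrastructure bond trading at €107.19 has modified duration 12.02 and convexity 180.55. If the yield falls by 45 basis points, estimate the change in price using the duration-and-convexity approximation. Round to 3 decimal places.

+€5.994

Duration effect: -D_mod·Δy = -12.02 × (-0.0045) = +0.054090
Convexity effect: ½·C·(Δy)² = 0.5 × 180.55 × (-0.0045)² = +0.00182806875
ΔP/P ≈ +0.054090 + 0.00182806875 = +0.05591806875
ΔP ≈ 107.19 × (+0.05591806875) = +5.9938577893125.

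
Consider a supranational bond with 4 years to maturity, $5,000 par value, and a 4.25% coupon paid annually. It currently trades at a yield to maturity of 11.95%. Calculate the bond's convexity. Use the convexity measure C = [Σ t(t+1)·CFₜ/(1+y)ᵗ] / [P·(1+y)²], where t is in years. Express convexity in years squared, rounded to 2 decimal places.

14.50

With y = 0.1195:
  t   CF        PV=CF/(1+0.1195)^t    t·PV        t(t+1)·PV
  1       212.50       189.8169       189.8169         379.6338
  2       212.50       169.5551       339.1101       1,017.3303
  3       212.50       151.4561       454.3682       1,817.4727
  4     5,212.50     3,318.5600    13,274.2401      66,371.2003
  Σ                  3,829.3880    14,257.5352      69,585.6371
P = 3,829.3880.
Convexity = Σ t(t+1)·PV / [P·(1+y)²] = 69,585.6371 / (3,829.3880 × 1.253280) = 14.49913.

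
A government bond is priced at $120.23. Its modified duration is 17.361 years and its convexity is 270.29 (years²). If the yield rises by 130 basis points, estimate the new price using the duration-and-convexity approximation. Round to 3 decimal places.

$95.841

Duration effect: -D_mod·Δy = -17.361 × (+0.013) = -0.225693
Convexity effect: ½·C·(Δy)² = 0.5 × 270.29 × (0.013)² = +0.022839505
ΔP/P ≈ -0.225693 + 0.022839505 = -0.202853495
New price ≈ 120.23 × (1 - 0.202853495) = 95.84092429615.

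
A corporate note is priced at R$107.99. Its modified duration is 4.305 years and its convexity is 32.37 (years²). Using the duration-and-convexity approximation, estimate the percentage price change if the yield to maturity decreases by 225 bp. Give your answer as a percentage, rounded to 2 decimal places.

Duration effect: -D_mod·Δy = -4.305 × (-0.0225) = +0.0968625
Convexity effect: ½·C·(Δy)² = 0.5 × 32.37 × (-0.0225)² = +0.00819365625
ΔP/P ≈ +0.0968625 + 0.00819365625 = +0.10505615625
= +10.505615625%.

+10.51%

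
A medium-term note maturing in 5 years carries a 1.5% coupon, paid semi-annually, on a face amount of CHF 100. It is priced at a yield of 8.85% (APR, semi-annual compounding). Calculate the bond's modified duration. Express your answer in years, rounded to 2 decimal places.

Periodic yield y = 0.04425. First find Macaulay duration:
  t   CF        PV=CF/(1+0.04425)^t    t·PV
  1         0.75         0.7182         0.7182
  2         0.75         0.6878         1.3756
  3         0.75         0.6586         1.9759
  4         0.75         0.6307         2.5229
  5         0.75         0.6040         3.0200
  6         0.75         0.5784         3.4704
  7         0.75         0.5539         3.8773
  8         0.75         0.5304         4.2434
  9         0.75         0.5079         4.5715
  10      100.75        65.3432       653.4317
  Σ                     70.8132       679.2071
P = 70.8132; Macaulay duration = 679.2071 / 70.8132 = 9.59153 half-year periods = 4.79576 years.
Modified duration = D_Mac / (1 + y) = 4.79576 / 1.04425 = 4.59254 years.

4.59 years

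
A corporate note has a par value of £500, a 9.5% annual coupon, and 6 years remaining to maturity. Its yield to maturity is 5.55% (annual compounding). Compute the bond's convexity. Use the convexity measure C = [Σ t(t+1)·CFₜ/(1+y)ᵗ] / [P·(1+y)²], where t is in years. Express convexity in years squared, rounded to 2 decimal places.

28.96

With y = 0.0555:
  t   CF        PV=CF/(1+0.0555)^t    t·PV        t(t+1)·PV
  1        47.50        45.0024        45.0024          90.0047
  2        47.50        42.6361        85.2721         255.8164
  3        47.50        40.3942       121.1826         484.7303
  4        47.50        38.2702       153.0808         765.4039
  5        47.50        36.2579       181.2894       1,087.7364
  6       547.50       395.9448     2,375.6691      16,629.6837
  Σ                    598.5055     2,961.4963      19,313.3754
P = 598.5055.
Convexity = Σ t(t+1)·PV / [P·(1+y)²] = 19,313.3754 / (598.5055 × 1.114080) = 28.96500.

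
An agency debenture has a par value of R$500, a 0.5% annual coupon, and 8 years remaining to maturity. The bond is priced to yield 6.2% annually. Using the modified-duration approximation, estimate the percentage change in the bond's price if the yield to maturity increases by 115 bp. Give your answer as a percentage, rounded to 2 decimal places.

Periodic yield y = 0.062. Modified duration first:
  t   CF        PV=CF/(1+0.062)^t    t·PV
  1         2.50         2.3540         2.3540
  2         2.50         2.2166         4.4332
  3         2.50         2.0872         6.2616
  4         2.50         1.9654         7.8614
  5         2.50         1.8506         9.2531
  6         2.50         1.7426        10.4555
  7         2.50         1.6408        11.4859
  8       502.50       310.5560     2,484.4480
  Σ                    324.4133     2,536.5529
P = 324.4133; D_Mac = 7.81889 yrs; D_mod = 7.81889/(1+0.062) = 7.36242 yrs.
ΔP/P ≈ -D_mod · Δy = -7.36242 × (+0.0115) = -0.084668 = -8.4668%.

-8.47%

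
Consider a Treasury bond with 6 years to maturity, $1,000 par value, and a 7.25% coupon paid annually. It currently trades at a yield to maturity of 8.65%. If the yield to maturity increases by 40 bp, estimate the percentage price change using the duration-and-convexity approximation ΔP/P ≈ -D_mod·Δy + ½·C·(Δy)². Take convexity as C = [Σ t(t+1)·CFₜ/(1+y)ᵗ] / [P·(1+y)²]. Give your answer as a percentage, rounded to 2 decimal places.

-1.83%

With y = 0.0865:
  t   CF        PV=CF/(1+0.0865)^t    t·PV        t(t+1)·PV
  1        72.50        66.7280        66.7280         133.4561
  2        72.50        61.4156       122.8312         368.4935
  3        72.50        56.5261       169.5782         678.3129
  4        72.50        52.0258       208.1034       1,040.5168
  5        72.50        47.8839       239.4194       1,436.5165
  6     1,072.50       651.9569     3,911.7417      27,382.1917
  Σ                    936.5363     4,718.4018      31,039.4874
P = 936.5363; D_Mac = 5.03814 yrs; D_mod = 4.63704 yrs; C = 28.07569.
Duration effect: -4.63704 × (+0.004) = -0.018548
Convexity effect: 0.5 × 28.07569 × (0.004)² = +0.0002246
ΔP/P ≈ -0.018548 + 0.0002246 = -0.018324 = -1.8324%.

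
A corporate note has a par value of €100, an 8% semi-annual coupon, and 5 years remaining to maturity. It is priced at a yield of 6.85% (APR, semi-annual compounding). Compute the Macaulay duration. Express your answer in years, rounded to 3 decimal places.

4.239 years

Periodic yield y = 0.03425. Discount each cash flow and weight by its period:
  t   CF        PV=CF/(1+0.03425)^t    t·PV
  1         4.00         3.8675         3.8675
  2         4.00         3.7395         7.4789
  3         4.00         3.6156        10.8469
  4         4.00         3.4959        13.9836
  5         4.00         3.3801        16.9006
  6         4.00         3.2682        19.6091
  7         4.00         3.1600        22.1197
  8         4.00         3.0553        24.4425
  9         4.00         2.9541        26.5872
  10      104.00        74.2639       742.6395
  Σ                    104.8002       888.4755
Price P = Σ PV = 104.8002.
Macaulay duration = Σ(t·PV) / P = 888.4755 / 104.8002 = 8.47781 half-year periods.
In years: 8.47781 / 2 = 4.23890 years.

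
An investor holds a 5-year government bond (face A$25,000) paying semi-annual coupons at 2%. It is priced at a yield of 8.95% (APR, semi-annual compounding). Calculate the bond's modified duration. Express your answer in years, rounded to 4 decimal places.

Periodic yield y = 0.04475. First find Macaulay duration:
  t   CF        PV=CF/(1+0.04475)^t    t·PV
  1       250.00       239.2917       239.2917
  2       250.00       229.0421       458.0841
  3       250.00       219.2315       657.6944
  4       250.00       209.8411       839.3643
  5       250.00       200.8529     1,004.2645
  6       250.00       192.2497     1,153.4984
  7       250.00       184.0151     1,288.1054
  8       250.00       176.1331     1,409.0648
  9       250.00       168.5887     1,517.2987
  10   25,250.00    16,298.1227   162,981.2275
  Σ                 18,117.3686   171,547.8937
P = 18,117.3686; Macaulay duration = 171,547.8937 / 18,117.3686 = 9.46870 half-year periods = 4.73435 years.
Modified duration = D_Mac / (1 + y) = 4.73435 / 1.04475 = 4.53156 years.

4.5316 years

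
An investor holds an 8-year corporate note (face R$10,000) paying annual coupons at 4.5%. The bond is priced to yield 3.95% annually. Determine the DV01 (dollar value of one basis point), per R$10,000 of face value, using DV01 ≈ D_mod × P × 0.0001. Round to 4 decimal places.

R$6.9001

Periodic yield y = 0.0395.
  t   CF        PV=CF/(1+0.0395)^t    t·PV
  1       450.00       432.9004       432.9004
  2       450.00       416.4506       832.9013
  3       450.00       400.6259     1,201.8777
  4       450.00       385.4025     1,541.6100
  5       450.00       370.7576     1,853.7879
  6       450.00       356.6692     2,140.0149
  7       450.00       343.1161     2,401.8125
  8    10,450.00     7,665.1444    61,321.1553
  Σ                 10,371.0667    71,726.0601
P = 10,371.0667; D_Mac = 6.91598 yrs; D_mod = 6.65318 yrs.
DV01 ≈ 6.65318 × 10,371.0667 × 0.0001 = 6.900054.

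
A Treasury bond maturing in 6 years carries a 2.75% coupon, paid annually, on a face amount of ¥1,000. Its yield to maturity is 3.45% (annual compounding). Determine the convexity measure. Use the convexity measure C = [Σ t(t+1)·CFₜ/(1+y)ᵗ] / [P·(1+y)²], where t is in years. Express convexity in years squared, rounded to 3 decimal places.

With y = 0.0345:
  t   CF        PV=CF/(1+0.0345)^t    t·PV        t(t+1)·PV
  1        27.50        26.5829        26.5829          53.1658
  2        27.50        25.6964        51.3927         154.1782
  3        27.50        24.8394        74.5182         298.0729
  4        27.50        24.0110        96.0441         480.2205
  5        27.50        23.2103       116.0514         696.3081
  6     1,027.50       838.2988     5,029.7930      35,208.5509
  Σ                    962.6388     5,394.3823      36,890.4964
P = 962.6388.
Convexity = Σ t(t+1)·PV / [P·(1+y)²] = 36,890.4964 / (962.6388 × 1.070190) = 35.80883.

35.809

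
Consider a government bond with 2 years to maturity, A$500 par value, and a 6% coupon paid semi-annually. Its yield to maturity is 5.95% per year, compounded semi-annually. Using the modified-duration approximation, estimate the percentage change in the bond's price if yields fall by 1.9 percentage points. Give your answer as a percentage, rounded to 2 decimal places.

+3.53%

Periodic yield y = 0.02975. Modified duration first:
  t   CF        PV=CF/(1+0.02975)^t    t·PV
  1        15.00        14.5666        14.5666
  2        15.00        14.1458        28.2916
  3        15.00        13.7371        41.2114
  4       515.00       458.0153     1,832.0614
  Σ                    500.4649     1,916.1310
P = 500.4649; D_Mac = 3.82870 half-year periods = 1.91435 yrs; D_mod = 1.91435/(1+0.02975) = 1.85904 yrs.
ΔP/P ≈ -D_mod · Δy = -1.85904 × (-0.019) = +0.035322 = +3.5322%.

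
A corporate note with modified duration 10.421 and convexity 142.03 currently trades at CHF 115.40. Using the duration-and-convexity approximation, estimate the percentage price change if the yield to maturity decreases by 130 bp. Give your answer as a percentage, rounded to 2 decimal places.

+14.75%

Duration effect: -D_mod·Δy = -10.421 × (-0.013) = +0.135473
Convexity effect: ½·C·(Δy)² = 0.5 × 142.03 × (-0.013)² = +0.012001535
ΔP/P ≈ +0.135473 + 0.012001535 = +0.147474535
= +14.7474535%.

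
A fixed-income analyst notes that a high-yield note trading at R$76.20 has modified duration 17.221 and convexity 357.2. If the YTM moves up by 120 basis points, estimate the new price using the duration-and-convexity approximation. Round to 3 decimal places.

R$62.413

Duration effect: -D_mod·Δy = -17.221 × (+0.012) = -0.206652
Convexity effect: ½·C·(Δy)² = 0.5 × 357.2 × (0.012)² = +0.0257184
ΔP/P ≈ -0.206652 + 0.0257184 = -0.1809336
New price ≈ 76.20 × (1 - 0.1809336) = 62.41285968.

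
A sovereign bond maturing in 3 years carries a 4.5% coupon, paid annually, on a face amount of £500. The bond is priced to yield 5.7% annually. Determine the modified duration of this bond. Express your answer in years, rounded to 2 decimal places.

Periodic yield y = 0.057. First find Macaulay duration:
  t   CF        PV=CF/(1+0.057)^t    t·PV
  1        22.50        21.2867        21.2867
  2        22.50        20.1388        40.2775
  3       522.50       442.4471     1,327.3412
  Σ                    483.8725     1,388.9054
P = 483.8725; Macaulay duration = 1,388.9054 / 483.8725 = 2.87040 years.
Modified duration = D_Mac / (1 + y) = 2.87040 / 1.057 = 2.71561 years.

2.72 years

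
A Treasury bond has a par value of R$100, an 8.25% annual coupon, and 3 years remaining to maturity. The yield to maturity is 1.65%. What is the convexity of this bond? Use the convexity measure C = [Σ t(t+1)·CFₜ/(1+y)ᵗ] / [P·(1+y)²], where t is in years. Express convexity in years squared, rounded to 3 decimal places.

With y = 0.0165:
  t   CF        PV=CF/(1+0.0165)^t    t·PV        t(t+1)·PV
  1         8.25         8.1161         8.1161          16.2322
  2         8.25         7.9843        15.9687          47.9061
  3       108.25       103.0637       309.1911       1,236.7645
  Σ                    119.1641       333.2759       1,300.9027
P = 119.1641.
Convexity = Σ t(t+1)·PV / [P·(1+y)²] = 1,300.9027 / (119.1641 × 1.033272) = 10.56536.

10.565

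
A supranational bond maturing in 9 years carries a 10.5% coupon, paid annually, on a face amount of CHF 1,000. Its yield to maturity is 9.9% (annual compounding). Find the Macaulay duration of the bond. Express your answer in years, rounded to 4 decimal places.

6.2881 years

Periodic yield y = 0.099. Discount each cash flow and weight by its year:
  t   CF        PV=CF/(1+0.099)^t    t·PV
  1       105.00        95.5414        95.5414
  2       105.00        86.9349       173.8697
  3       105.00        79.1036       237.3108
  4       105.00        71.9778       287.9112
  5       105.00        65.4939       327.4695
  6       105.00        59.5941       357.5645
  7       105.00        54.2257       379.5801
  8       105.00        49.3410       394.7278
  9     1,105.00       472.4796     4,252.3162
  Σ                  1,034.6919     6,506.2913
Price P = Σ PV = 1,034.6919.
Macaulay duration = Σ(t·PV) / P = 6,506.2913 / 1,034.6919 = 6.28814 years.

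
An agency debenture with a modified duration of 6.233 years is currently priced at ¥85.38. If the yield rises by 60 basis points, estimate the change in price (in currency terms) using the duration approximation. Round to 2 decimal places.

Duration approximation: ΔP/P ≈ -D_mod · Δy = -6.233 × (+0.006) = -0.037398.
ΔP ≈ 85.38 × (-0.037398) = -3.19304124.

-¥3.19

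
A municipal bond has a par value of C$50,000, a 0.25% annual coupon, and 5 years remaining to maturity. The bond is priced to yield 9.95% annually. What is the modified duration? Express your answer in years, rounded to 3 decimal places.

4.518 years

Periodic yield y = 0.0995. First find Macaulay duration:
  t   CF        PV=CF/(1+0.0995)^t    t·PV
  1       125.00       113.6880       113.6880
  2       125.00       103.3998       206.7995
  3       125.00        94.0425       282.1276
  4       125.00        85.5321       342.1284
  5    50,125.00    31,194.5135   155,972.5676
  Σ                 31,591.1759   156,917.3111
P = 31,591.1759; Macaulay duration = 156,917.3111 / 31,591.1759 = 4.96712 years.
Modified duration = D_Mac / (1 + y) = 4.96712 / 1.0995 = 4.51762 years.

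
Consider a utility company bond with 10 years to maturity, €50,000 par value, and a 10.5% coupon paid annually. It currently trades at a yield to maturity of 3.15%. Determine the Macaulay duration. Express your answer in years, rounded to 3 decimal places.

7.394 years

Periodic yield y = 0.0315. Discount each cash flow and weight by its year:
  t   CF        PV=CF/(1+0.0315)^t    t·PV
  1     5,250.00     5,089.6752     5,089.6752
  2     5,250.00     4,934.2465     9,868.4929
  3     5,250.00     4,783.5642    14,350.6926
  4     5,250.00     4,637.4835    18,549.9339
  5     5,250.00     4,495.8638    22,479.3188
  6     5,250.00     4,358.5688    26,151.4130
  7     5,250.00     4,225.4666    29,578.2665
  8     5,250.00     4,096.4291    32,771.4330
  9     5,250.00     3,971.3322    35,741.9894
  10   55,250.00    40,517.2498   405,172.4983
  Σ                 81,109.8797   599,753.7136
Price P = Σ PV = 81,109.8797.
Macaulay duration = Σ(t·PV) / P = 599,753.7136 / 81,109.8797 = 7.39434 years.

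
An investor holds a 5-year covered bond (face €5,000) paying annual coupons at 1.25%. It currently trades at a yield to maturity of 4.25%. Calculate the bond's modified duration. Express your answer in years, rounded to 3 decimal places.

Periodic yield y = 0.0425. First find Macaulay duration:
  t   CF        PV=CF/(1+0.0425)^t    t·PV
  1        62.50        59.9520        59.9520
  2        62.50        57.5080       115.0159
  3        62.50        55.1635       165.4905
  4        62.50        52.9146       211.6585
  5     5,062.50     4,111.3525    20,556.7627
  Σ                  4,336.8907    21,108.8797
P = 4,336.8907; Macaulay duration = 21,108.8797 / 4,336.8907 = 4.86728 years.
Modified duration = D_Mac / (1 + y) = 4.86728 / 1.0425 = 4.66886 years.

4.669 years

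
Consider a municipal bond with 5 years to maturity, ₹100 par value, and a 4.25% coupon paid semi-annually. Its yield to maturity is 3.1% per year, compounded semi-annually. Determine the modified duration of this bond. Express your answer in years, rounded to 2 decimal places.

Periodic yield y = 0.0155. First find Macaulay duration:
  t   CF        PV=CF/(1+0.0155)^t    t·PV
  1        2.125         2.0926         2.0926
  2        2.125         2.0606         4.1213
  3        2.125         2.0292         6.0875
  4        2.125         1.9982         7.9928
  5        2.125         1.9677         9.8385
  6        2.125         1.9377        11.6260
  7        2.125         1.9081        13.3566
  8        2.125         1.8790        15.0317
  9        2.125         1.8503        16.6526
  10     102.125        87.5655       875.6545
  Σ                    105.2887       962.4542
P = 105.2887; Macaulay duration = 962.4542 / 105.2887 = 9.14109 half-year periods = 4.57055 years.
Modified duration = D_Mac / (1 + y) = 4.57055 / 1.0155 = 4.50078 years.

4.50 years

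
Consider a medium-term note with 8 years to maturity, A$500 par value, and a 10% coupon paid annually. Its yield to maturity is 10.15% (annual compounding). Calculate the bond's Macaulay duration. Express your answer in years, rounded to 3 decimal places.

5.859 years

Periodic yield y = 0.1015. Discount each cash flow and weight by its year:
  t   CF        PV=CF/(1+0.1015)^t    t·PV
  1        50.00        45.3926        45.3926
  2        50.00        41.2098        82.4197
  3        50.00        37.4125       112.2374
  4        50.00        33.9650       135.8601
  5        50.00        30.8353       154.1763
  6        50.00        27.9939       167.9632
  7        50.00        25.4143       177.9002
  8       550.00       253.7971     2,030.3769
  Σ                    496.0206     2,906.3265
Price P = Σ PV = 496.0206.
Macaulay duration = Σ(t·PV) / P = 2,906.3265 / 496.0206 = 5.85929 years.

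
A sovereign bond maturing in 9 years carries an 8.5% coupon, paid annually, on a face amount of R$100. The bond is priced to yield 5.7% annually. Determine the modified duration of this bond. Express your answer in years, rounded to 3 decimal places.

6.486 years

Periodic yield y = 0.057. First find Macaulay duration:
  t   CF        PV=CF/(1+0.057)^t    t·PV
  1         8.50         8.0416         8.0416
  2         8.50         7.6080        15.2159
  3         8.50         7.1977        21.5931
  4         8.50         6.8096        27.2382
  5         8.50         6.4423        32.2117
  6         8.50         6.0949        36.5696
  7         8.50         5.7663        40.3638
  8         8.50         5.4553        43.6424
  9       108.50        65.8802       592.9217
  Σ                    119.2959       817.7982
P = 119.2959; Macaulay duration = 817.7982 / 119.2959 = 6.85521 years.
Modified duration = D_Mac / (1 + y) = 6.85521 / 1.057 = 6.48553 years.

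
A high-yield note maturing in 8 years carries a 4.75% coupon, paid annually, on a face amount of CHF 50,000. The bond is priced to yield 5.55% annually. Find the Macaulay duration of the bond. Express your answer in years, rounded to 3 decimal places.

6.804 years

Periodic yield y = 0.0555. Discount each cash flow and weight by its year:
  t   CF        PV=CF/(1+0.0555)^t    t·PV
  1     2,375.00     2,250.1184     2,250.1184
  2     2,375.00     2,131.8033     4,263.6067
  3     2,375.00     2,019.7095     6,059.1284
  4     2,375.00     1,913.5097     7,654.0387
  5     2,375.00     1,812.8941     9,064.4703
  6     2,375.00     1,717.5690    10,305.4139
  7     2,375.00     1,627.2563    11,390.7938
  8    52,375.00    33,998.3730   271,986.9843
  Σ                 47,471.2333   322,974.5546
Price P = Σ PV = 47,471.2333.
Macaulay duration = Σ(t·PV) / P = 322,974.5546 / 47,471.2333 = 6.80358 years.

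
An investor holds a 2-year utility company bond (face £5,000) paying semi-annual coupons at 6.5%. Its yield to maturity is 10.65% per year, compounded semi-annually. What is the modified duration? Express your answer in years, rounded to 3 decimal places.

1.807 years

Periodic yield y = 0.05325. First find Macaulay duration:
  t   CF        PV=CF/(1+0.05325)^t    t·PV
  1       162.50       154.2844       154.2844
  2       162.50       146.4841       292.9682
  3       162.50       139.0782       417.2345
  4     5,162.50     4,195.0215    16,780.0861
  Σ                  4,634.8681    17,644.5731
P = 4,634.8681; Macaulay duration = 17,644.5731 / 4,634.8681 = 3.80692 half-year periods = 1.90346 years.
Modified duration = D_Mac / (1 + y) = 1.90346 / 1.05325 = 1.80723 years.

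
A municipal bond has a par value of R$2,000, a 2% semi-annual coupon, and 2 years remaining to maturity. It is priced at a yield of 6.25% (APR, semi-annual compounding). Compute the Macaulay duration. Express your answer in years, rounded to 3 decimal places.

Periodic yield y = 0.03125. Discount each cash flow and weight by its period:
  t   CF        PV=CF/(1+0.03125)^t    t·PV
  1        20.00        19.3939        19.3939
  2        20.00        18.8062        37.6125
  3        20.00        18.2364        54.7091
  4     2,020.00     1,786.0579     7,144.2314
  Σ                  1,842.4944     7,255.9469
Price P = Σ PV = 1,842.4944.
Macaulay duration = Σ(t·PV) / P = 7,255.9469 / 1,842.4944 = 3.93811 half-year periods.
In years: 3.93811 / 2 = 1.96906 years.

1.969 years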